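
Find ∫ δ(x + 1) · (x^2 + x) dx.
0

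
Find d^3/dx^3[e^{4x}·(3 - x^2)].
\left(- 64 x^{2} - 96 x + 168\right) e^{4 x}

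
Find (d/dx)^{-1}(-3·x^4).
- \frac{3 x^{5}}{5}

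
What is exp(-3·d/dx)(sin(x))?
\sin{\left(x - 3 \right)}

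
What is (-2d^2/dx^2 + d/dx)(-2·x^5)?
10 x^{3} \left(8 - x\right)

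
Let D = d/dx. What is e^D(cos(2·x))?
\cos{\left(2 x + 2 \right)}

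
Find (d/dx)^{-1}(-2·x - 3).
- x^{2} - 3 x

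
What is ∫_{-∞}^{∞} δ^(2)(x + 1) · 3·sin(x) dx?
3 \sin{\left(1 \right)}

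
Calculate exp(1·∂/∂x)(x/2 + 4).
\frac{x}{2} + \frac{9}{2}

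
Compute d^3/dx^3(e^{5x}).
125 e^{5 x}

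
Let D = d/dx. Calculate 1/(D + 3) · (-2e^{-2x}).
- 2 e^{- 2 x}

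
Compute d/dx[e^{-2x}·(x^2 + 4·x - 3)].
2 \left(- x^{2} - 3 x + 5\right) e^{- 2 x}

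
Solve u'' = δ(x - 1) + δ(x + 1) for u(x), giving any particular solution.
\frac{|x - 1|}{2} + \frac{|x + 1|}{2}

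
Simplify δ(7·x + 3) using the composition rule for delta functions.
\frac{\delta(x + 3/7)}{7}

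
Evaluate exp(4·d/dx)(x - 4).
x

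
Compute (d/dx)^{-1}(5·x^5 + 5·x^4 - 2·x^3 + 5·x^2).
\frac{5 x^{6}}{6} + x^{5} - \frac{x^{4}}{2} + \frac{5 x^{3}}{3}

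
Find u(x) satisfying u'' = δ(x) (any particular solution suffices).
\frac{|x|}{2}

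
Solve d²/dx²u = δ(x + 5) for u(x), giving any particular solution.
\frac{|x + 5|}{2}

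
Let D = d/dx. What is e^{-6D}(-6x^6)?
- 6 x^{6} + 216 x^{5} - 3240 x^{4} + 25920 x^{3} - 116640 x^{2} + 279936 x - 279936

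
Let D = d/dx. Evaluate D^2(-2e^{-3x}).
- 18 e^{- 3 x}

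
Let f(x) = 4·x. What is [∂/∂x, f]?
4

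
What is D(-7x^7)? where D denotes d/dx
- 49 x^{6}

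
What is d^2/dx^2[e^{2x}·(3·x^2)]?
\left(12 x^{2} + 24 x + 6\right) e^{2 x}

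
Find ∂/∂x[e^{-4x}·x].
\left(1 - 4 x\right) e^{- 4 x}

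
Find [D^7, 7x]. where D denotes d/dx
49D^{6}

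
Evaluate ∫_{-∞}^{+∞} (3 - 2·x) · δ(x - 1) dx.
1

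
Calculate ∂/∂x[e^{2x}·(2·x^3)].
x^{2} \left(4 x + 6\right) e^{2 x}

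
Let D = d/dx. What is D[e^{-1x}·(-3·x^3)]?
3 x^{2} \left(x - 3\right) e^{- x}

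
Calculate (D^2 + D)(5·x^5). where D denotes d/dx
25 x^{3} \left(x + 4\right)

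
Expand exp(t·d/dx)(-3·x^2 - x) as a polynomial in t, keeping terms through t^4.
- 3 t^{2} - t \left(6 x + 1\right) - 3 x^{2} - x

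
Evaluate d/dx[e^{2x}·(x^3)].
x^{2} \left(2 x + 3\right) e^{2 x}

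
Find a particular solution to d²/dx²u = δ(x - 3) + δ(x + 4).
\frac{|x - 3|}{2} + \frac{|x + 4|}{2}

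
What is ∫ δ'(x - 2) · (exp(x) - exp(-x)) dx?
- 2 \cosh{\left(2 \right)}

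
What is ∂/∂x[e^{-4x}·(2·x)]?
2 \left(1 - 4 x\right) e^{- 4 x}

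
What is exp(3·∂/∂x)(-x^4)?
- x^{4} - 12 x^{3} - 54 x^{2} - 108 x - 81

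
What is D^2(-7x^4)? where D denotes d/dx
- 84 x^{2}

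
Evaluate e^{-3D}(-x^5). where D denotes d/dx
- x^{5} + 15 x^{4} - 90 x^{3} + 270 x^{2} - 405 x + 243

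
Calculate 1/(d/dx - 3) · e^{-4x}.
- \frac{e^{- 4 x}}{7}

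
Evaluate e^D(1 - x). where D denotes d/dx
- x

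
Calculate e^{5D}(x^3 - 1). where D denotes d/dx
x^{3} + 15 x^{2} + 75 x + 124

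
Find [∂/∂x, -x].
-1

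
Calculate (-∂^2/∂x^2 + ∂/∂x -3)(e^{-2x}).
- 9 e^{- 2 x}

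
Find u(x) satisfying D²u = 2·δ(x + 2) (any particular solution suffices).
|x + 2|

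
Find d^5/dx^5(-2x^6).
- 1440 x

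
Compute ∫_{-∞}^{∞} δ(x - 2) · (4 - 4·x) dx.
-4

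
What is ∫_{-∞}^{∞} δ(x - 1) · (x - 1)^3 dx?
0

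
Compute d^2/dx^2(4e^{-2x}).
16 e^{- 2 x}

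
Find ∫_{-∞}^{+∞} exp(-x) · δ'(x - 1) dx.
e^{-1}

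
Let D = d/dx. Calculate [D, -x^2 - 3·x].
- 2 x - 3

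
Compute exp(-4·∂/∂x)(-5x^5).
- 5 x^{5} + 100 x^{4} - 800 x^{3} + 3200 x^{2} - 6400 x + 5120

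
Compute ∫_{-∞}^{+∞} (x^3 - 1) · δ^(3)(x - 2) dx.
-6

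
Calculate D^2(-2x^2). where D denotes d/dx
-4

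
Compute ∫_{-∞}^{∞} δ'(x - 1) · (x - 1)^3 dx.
0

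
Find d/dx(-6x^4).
- 24 x^{3}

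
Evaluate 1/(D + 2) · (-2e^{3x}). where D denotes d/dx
- \frac{2 e^{3 x}}{5}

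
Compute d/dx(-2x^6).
- 12 x^{5}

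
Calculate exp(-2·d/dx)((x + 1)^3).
x^{3} - 3 x^{2} + 3 x - 1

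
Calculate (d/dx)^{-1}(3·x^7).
\frac{3 x^{8}}{8}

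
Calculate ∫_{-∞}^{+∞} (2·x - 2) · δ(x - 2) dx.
2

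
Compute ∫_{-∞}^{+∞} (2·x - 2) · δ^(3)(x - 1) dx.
0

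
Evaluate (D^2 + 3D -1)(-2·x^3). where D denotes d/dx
2 x \left(x^{2} - 9 x - 6\right)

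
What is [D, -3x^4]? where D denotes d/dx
- 12 x^{3}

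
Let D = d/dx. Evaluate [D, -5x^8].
- 40 x^{7}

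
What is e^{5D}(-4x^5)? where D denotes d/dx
- 4 x^{5} - 100 x^{4} - 1000 x^{3} - 5000 x^{2} - 12500 x - 12500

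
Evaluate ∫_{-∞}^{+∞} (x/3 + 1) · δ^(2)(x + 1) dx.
0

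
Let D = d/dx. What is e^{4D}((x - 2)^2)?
x^{2} + 4 x + 4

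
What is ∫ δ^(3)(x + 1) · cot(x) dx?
6 \cot^{4}{\left(1 \right)} + 2 + 8 \cot^{2}{\left(1 \right)}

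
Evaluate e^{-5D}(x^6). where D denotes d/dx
x^{6} - 30 x^{5} + 375 x^{4} - 2500 x^{3} + 9375 x^{2} - 18750 x + 15625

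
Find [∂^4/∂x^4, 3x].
12\frac{d^{3}}{dx^{3}}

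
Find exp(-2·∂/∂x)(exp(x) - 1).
e^{x - 2} - 1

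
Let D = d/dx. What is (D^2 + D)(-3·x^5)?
15 x^{3} \left(- x - 4\right)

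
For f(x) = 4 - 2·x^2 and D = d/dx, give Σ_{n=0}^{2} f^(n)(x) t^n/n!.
- 2 t^{2} - 4 t x - 2 x^{2} + 4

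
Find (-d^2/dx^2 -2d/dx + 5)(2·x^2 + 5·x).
10 x^{2} + 17 x - 14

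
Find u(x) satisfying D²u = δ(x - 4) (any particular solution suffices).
\frac{|x - 4|}{2}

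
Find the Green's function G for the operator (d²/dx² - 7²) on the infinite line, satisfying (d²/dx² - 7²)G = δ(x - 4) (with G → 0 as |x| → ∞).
-\frac{e^{-7|x - 4|}}{14}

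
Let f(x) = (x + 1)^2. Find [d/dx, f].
2 x + 2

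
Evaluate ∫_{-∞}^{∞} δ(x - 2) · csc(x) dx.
\csc{\left(2 \right)}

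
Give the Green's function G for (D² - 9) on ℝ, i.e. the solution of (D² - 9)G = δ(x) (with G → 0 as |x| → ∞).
-\frac{e^{-3|x|}}{6}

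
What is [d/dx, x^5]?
5 x^{4}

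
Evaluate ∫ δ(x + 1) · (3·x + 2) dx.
-1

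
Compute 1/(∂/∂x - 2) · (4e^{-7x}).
- \frac{4 e^{- 7 x}}{9}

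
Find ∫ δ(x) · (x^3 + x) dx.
0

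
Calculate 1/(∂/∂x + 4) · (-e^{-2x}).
- \frac{e^{- 2 x}}{2}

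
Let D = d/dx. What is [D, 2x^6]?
12 x^{5}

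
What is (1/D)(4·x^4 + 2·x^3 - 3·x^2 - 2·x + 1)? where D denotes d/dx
\frac{4 x^{5}}{5} + \frac{x^{4}}{2} - x^{3} - x^{2} + x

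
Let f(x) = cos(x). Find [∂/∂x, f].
- \sin{\left(x \right)}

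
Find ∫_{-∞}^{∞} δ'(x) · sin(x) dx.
-1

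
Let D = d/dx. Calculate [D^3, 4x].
12D^{2}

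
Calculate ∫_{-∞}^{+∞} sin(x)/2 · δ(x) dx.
0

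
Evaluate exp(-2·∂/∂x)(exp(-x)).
e^{2 - x}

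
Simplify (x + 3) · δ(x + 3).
0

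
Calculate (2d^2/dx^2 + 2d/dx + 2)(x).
2 x + 2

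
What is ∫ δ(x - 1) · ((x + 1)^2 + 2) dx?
6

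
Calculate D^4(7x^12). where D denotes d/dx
83160 x^{8}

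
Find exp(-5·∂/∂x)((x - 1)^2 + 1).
x^{2} - 12 x + 37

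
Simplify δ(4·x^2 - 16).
\frac{\delta(x - 2) + \delta(x + 2)}{16}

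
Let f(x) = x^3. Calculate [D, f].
3 x^{2}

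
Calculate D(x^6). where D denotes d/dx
6 x^{5}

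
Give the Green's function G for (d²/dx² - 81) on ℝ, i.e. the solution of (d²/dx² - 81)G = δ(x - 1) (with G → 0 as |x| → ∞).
-\frac{e^{-9|x - 1|}}{18}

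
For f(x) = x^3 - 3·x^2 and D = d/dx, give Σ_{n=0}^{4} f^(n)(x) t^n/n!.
t^{3} + 3 t^{2} \left(x - 1\right) + 3 t x \left(x - 2\right) + x^{3} - 3 x^{2}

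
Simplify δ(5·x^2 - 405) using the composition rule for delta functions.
\frac{\delta(x - 9) + \delta(x + 9)}{90}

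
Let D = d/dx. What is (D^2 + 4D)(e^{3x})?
21 e^{3 x}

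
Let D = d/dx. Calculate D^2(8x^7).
336 x^{5}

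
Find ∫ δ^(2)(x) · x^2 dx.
2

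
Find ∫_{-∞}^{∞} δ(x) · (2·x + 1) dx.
1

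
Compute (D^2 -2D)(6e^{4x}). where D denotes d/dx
48 e^{4 x}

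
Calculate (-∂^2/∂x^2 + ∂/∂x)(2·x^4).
8 x^{2} \left(x - 3\right)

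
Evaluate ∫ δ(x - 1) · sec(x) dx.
\sec{\left(1 \right)}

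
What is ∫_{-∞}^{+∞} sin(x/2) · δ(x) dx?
0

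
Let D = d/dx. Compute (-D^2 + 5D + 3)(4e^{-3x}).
- 84 e^{- 3 x}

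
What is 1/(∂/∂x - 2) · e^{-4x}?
- \frac{e^{- 4 x}}{6}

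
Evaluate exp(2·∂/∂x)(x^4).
x^{4} + 8 x^{3} + 24 x^{2} + 32 x + 16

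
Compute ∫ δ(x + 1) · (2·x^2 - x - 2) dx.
1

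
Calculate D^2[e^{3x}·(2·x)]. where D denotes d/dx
\left(18 x + 12\right) e^{3 x}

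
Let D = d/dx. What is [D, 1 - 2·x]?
-2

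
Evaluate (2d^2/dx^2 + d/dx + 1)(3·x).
3 x + 3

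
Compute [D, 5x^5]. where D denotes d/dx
25 x^{4}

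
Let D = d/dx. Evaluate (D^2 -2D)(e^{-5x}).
35 e^{- 5 x}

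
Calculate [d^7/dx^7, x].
7\frac{d^{6}}{dx^{6}}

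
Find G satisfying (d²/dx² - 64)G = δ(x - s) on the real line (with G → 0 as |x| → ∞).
-\frac{e^{-8|x-s|}}{16}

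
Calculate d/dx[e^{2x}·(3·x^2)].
6 x \left(x + 1\right) e^{2 x}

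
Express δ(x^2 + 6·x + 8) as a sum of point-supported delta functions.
\frac{\delta(x + 2) + \delta(x + 4)}{2}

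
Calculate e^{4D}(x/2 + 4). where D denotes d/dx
\frac{x}{2} + 6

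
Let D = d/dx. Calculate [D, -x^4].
- 4 x^{3}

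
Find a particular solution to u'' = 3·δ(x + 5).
\frac{3|x + 5|}{2}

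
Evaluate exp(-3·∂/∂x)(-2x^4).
- 2 x^{4} + 24 x^{3} - 108 x^{2} + 216 x - 162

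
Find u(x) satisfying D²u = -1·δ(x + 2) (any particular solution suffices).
-\frac{|x + 2|}{2}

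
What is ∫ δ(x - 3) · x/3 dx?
1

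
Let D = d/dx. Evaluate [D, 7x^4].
28 x^{3}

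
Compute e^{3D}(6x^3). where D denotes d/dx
6 x^{3} + 54 x^{2} + 162 x + 162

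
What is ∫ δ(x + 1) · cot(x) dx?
- \cot{\left(1 \right)}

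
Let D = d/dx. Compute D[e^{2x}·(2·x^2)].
4 x \left(x + 1\right) e^{2 x}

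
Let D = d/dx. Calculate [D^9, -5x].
-45D^{8}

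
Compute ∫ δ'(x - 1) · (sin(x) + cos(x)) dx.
- \cos{\left(1 \right)} + \sin{\left(1 \right)}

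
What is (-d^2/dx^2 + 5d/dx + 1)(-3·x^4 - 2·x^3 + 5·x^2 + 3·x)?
- 3 x^{4} - 62 x^{3} + 11 x^{2} + 65 x + 5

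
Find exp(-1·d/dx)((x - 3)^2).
x^{2} - 8 x + 16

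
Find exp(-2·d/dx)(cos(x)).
\cos{\left(x - 2 \right)}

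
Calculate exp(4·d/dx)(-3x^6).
- 3 x^{6} - 72 x^{5} - 720 x^{4} - 3840 x^{3} - 11520 x^{2} - 18432 x - 12288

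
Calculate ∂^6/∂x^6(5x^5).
0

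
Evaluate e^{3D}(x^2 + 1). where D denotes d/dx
x^{2} + 6 x + 10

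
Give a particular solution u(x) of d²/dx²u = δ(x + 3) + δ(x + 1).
\frac{|x + 3|}{2} + \frac{|x + 1|}{2}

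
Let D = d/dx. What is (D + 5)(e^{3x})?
8 e^{3 x}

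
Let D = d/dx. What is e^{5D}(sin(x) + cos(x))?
\sqrt{2} \sin{\left(x + \frac{\pi}{4} + 5 \right)}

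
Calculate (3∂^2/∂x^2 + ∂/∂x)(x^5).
5 x^{3} \left(x + 12\right)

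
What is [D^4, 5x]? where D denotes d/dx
20D^{3}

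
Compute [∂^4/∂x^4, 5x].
20\frac{d^{3}}{dx^{3}}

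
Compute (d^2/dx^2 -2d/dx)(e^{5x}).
15 e^{5 x}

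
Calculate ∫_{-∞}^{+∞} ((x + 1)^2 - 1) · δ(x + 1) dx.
-1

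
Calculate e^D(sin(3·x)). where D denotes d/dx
\sin{\left(3 x + 3 \right)}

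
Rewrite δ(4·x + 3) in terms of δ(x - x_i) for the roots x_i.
\frac{\delta(x + 3/4)}{4}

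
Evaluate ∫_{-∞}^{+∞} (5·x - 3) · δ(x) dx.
-3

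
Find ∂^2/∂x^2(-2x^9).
- 144 x^{7}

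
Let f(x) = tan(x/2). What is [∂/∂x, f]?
\frac{1}{\cos{\left(x \right)} + 1}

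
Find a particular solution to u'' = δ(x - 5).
\frac{|x - 5|}{2}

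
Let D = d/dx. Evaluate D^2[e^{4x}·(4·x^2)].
\left(64 x^{2} + 64 x + 8\right) e^{4 x}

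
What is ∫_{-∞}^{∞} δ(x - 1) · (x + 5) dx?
6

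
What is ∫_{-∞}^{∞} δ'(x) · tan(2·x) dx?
-2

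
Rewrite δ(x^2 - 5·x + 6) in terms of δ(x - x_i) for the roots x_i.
\frac{\delta(x - 2) + \delta(x - 3)}{1}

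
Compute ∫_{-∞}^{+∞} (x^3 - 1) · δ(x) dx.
-1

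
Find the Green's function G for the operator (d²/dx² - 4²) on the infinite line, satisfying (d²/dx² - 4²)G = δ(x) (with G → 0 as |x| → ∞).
-\frac{e^{-4|x|}}{8}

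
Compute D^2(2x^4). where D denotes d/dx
24 x^{2}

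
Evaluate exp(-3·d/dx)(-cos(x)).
- \cos{\left(x - 3 \right)}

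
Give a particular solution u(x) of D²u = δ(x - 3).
\frac{|x - 3|}{2}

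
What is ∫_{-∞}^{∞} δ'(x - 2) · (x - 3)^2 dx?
2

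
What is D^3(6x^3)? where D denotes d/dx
36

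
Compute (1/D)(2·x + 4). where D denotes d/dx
x^{2} + 4 x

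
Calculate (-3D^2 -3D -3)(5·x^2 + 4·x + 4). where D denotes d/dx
- 15 x^{2} - 42 x - 54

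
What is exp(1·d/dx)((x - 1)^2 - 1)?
x^{2} - 1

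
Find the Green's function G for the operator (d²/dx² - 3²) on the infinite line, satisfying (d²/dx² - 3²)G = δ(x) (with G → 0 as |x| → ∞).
-\frac{e^{-3|x|}}{6}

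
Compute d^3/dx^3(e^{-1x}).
- e^{- x}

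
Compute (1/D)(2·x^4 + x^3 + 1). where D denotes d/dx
\frac{2 x^{5}}{5} + \frac{x^{4}}{4} + x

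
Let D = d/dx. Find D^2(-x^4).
- 12 x^{2}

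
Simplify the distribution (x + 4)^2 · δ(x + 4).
0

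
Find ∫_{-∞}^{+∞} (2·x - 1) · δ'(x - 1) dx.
-2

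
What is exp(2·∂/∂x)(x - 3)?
x - 1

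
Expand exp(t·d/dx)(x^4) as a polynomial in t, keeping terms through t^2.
x^{2} \left(6 t^{2} + 4 t x + x^{2}\right)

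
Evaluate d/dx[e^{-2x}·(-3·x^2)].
6 x \left(x - 1\right) e^{- 2 x}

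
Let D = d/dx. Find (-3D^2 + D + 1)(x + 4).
x + 5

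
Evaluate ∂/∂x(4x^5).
20 x^{4}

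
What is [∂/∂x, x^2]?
2 x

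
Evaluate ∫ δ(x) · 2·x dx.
0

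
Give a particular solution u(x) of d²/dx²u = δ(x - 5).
\frac{|x - 5|}{2}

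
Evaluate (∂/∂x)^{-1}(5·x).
\frac{5 x^{2}}{2}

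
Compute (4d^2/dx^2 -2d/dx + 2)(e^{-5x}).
112 e^{- 5 x}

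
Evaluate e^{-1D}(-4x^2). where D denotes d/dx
- 4 x^{2} + 8 x - 4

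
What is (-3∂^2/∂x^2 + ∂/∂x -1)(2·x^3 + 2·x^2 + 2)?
- 2 x^{3} + 4 x^{2} - 32 x - 14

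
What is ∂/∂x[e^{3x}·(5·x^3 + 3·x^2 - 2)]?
\left(15 x^{3} + 24 x^{2} + 6 x - 6\right) e^{3 x}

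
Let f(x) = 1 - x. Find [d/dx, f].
-1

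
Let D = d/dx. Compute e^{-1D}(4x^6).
4 x^{6} - 24 x^{5} + 60 x^{4} - 80 x^{3} + 60 x^{2} - 24 x + 4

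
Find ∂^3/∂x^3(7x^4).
168 x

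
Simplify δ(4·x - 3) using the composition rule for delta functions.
\frac{\delta(x - 3/4)}{4}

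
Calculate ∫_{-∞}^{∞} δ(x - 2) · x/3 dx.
\frac{2}{3}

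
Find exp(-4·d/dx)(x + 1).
x - 3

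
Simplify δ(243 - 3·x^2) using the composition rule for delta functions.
\frac{\delta(x - 9) + \delta(x + 9)}{54}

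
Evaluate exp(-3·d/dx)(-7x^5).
- 7 x^{5} + 105 x^{4} - 630 x^{3} + 1890 x^{2} - 2835 x + 1701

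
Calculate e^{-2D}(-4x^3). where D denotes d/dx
- 4 x^{3} + 24 x^{2} - 48 x + 32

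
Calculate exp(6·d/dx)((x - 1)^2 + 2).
x^{2} + 10 x + 27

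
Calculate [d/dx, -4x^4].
- 16 x^{3}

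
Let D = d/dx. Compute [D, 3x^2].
6 x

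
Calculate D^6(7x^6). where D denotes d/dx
5040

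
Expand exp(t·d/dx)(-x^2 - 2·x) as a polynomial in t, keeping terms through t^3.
- t^{2} - 2 t \left(x + 1\right) - x^{2} - 2 x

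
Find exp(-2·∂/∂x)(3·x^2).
3 x^{2} - 12 x + 12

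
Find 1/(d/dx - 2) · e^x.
- e^{x}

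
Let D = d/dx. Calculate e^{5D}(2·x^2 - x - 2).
2 x^{2} + 19 x + 43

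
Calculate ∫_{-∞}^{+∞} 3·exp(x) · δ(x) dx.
3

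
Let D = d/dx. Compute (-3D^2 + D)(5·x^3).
15 x \left(x - 6\right)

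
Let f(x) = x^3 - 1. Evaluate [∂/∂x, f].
3 x^{2}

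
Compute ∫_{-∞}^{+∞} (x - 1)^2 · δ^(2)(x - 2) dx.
2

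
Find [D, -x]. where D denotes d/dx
-1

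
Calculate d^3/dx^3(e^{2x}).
8 e^{2 x}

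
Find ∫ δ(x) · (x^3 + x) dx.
0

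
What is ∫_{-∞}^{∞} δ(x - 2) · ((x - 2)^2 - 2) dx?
-2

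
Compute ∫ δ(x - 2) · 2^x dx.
4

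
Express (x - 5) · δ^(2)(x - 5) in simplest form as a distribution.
-2\delta'(x - 5)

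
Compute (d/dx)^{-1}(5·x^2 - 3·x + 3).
\frac{5 x^{3}}{3} - \frac{3 x^{2}}{2} + 3 x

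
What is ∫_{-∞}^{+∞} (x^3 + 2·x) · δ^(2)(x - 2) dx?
12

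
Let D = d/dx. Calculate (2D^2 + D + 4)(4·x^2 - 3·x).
16 x^{2} - 4 x + 13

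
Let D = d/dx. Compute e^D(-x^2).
- x^{2} - 2 x - 1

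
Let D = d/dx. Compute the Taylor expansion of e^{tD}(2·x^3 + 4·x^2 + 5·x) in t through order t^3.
2 t^{3} + t^{2} \left(6 x + 4\right) + t \left(6 x^{2} + 8 x + 5\right) + 2 x^{3} + 4 x^{2} + 5 x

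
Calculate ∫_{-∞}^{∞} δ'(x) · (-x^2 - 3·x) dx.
3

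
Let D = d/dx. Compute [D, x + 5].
1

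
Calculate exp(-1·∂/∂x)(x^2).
x^{2} - 2 x + 1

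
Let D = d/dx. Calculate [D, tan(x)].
\frac{1}{\cos^{2}{\left(x \right)}}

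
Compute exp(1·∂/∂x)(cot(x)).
\cot{\left(x + 1 \right)}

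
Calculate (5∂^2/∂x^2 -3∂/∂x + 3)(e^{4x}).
71 e^{4 x}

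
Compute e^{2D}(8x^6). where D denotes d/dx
8 x^{6} + 96 x^{5} + 480 x^{4} + 1280 x^{3} + 1920 x^{2} + 1536 x + 512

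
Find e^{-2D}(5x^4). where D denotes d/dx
5 x^{4} - 40 x^{3} + 120 x^{2} - 160 x + 80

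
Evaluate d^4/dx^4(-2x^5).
- 240 x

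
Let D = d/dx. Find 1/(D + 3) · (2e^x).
\frac{e^{x}}{2}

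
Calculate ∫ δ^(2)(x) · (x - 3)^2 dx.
2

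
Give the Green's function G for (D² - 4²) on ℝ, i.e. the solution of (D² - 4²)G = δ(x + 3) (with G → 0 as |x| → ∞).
-\frac{e^{-4|x + 3|}}{8}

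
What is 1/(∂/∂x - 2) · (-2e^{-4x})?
\frac{e^{- 4 x}}{3}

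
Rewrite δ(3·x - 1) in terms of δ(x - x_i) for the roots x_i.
\frac{\delta(x - 1/3)}{3}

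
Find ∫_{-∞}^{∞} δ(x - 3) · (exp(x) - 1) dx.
-1 + e^{3}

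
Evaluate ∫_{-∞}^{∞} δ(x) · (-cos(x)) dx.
-1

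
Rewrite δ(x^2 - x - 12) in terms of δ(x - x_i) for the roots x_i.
\frac{\delta(x + 3) + \delta(x - 4)}{7}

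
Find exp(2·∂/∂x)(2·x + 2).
2 x + 6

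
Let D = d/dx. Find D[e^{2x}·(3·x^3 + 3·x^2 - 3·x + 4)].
\left(6 x^{3} + 15 x^{2} + 5\right) e^{2 x}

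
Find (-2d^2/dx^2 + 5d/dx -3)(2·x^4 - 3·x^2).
- 6 x^{4} + 40 x^{3} - 39 x^{2} - 30 x + 12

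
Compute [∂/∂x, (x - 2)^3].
3 \left(x - 2\right)^{2}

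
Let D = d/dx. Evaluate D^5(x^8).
6720 x^{3}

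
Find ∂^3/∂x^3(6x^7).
1260 x^{4}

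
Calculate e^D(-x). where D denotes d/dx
- x - 1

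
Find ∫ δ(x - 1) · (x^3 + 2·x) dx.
3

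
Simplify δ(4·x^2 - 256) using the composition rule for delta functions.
\frac{\delta(x - 8) + \delta(x + 8)}{64}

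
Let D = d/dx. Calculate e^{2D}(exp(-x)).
e^{- x - 2}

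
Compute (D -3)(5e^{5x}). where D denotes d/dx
10 e^{5 x}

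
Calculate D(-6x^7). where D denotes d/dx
- 42 x^{6}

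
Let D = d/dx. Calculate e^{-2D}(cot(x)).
\cot{\left(x - 2 \right)}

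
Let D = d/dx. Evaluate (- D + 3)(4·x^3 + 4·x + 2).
12 x^{3} - 12 x^{2} + 12 x + 2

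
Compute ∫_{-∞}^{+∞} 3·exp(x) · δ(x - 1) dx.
3 e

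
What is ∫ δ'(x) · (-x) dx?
1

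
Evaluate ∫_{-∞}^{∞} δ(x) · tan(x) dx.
0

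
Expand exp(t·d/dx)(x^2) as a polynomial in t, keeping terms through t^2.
t^{2} + 2 t x + x^{2}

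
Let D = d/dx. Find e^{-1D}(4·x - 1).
4 x - 5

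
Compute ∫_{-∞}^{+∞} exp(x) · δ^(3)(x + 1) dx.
- \frac{1}{e}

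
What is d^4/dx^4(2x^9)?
6048 x^{5}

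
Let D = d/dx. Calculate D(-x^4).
- 4 x^{3}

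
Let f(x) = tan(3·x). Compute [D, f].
\frac{3}{\cos^{2}{\left(3 x \right)}}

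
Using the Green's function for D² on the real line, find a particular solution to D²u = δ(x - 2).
\frac{|x - 2|}{2}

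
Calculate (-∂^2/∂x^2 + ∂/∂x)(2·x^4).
8 x^{2} \left(x - 3\right)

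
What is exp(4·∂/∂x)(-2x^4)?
- 2 x^{4} - 32 x^{3} - 192 x^{2} - 512 x - 512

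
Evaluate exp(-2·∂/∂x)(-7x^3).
- 7 x^{3} + 42 x^{2} - 84 x + 56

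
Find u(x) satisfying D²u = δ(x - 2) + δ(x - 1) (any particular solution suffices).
\frac{|x - 2|}{2} + \frac{|x - 1|}{2}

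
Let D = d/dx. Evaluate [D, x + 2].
1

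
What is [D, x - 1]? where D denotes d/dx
1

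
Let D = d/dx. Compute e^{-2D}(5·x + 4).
5 x - 6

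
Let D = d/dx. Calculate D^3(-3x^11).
- 2970 x^{8}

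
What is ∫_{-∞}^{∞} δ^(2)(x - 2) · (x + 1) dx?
0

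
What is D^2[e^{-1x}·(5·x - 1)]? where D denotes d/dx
\left(5 x - 11\right) e^{- x}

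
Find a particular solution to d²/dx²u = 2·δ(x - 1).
|x - 1|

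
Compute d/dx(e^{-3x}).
- 3 e^{- 3 x}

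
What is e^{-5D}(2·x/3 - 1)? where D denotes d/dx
\frac{2 x}{3} - \frac{13}{3}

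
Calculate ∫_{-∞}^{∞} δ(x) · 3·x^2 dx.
0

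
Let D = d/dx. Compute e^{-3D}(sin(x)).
\sin{\left(x - 3 \right)}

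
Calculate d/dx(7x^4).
28 x^{3}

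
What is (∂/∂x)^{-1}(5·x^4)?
x^{5}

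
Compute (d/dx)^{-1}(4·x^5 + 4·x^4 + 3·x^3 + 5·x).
\frac{2 x^{6}}{3} + \frac{4 x^{5}}{5} + \frac{3 x^{4}}{4} + \frac{5 x^{2}}{2}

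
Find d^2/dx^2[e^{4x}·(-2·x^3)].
- 4 x \left(8 x^{2} + 12 x + 3\right) e^{4 x}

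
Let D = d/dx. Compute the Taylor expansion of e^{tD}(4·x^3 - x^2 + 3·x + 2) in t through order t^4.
4 t^{3} + t^{2} \left(12 x - 1\right) + t \left(12 x^{2} - 2 x + 3\right) + 4 x^{3} - x^{2} + 3 x + 2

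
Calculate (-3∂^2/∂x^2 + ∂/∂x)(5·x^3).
15 x \left(x - 6\right)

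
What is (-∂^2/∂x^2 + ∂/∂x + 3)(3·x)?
9 x + 3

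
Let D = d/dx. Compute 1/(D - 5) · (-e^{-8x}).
\frac{e^{- 8 x}}{13}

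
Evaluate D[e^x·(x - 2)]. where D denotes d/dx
\left(x - 1\right) e^{x}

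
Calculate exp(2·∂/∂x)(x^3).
x^{3} + 6 x^{2} + 12 x + 8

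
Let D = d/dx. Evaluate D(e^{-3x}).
- 3 e^{- 3 x}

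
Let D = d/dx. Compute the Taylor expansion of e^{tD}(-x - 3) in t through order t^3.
- t - x - 3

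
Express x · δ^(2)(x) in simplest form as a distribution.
-2\delta'(x)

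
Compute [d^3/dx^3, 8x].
24\frac{d^{2}}{dx^{2}}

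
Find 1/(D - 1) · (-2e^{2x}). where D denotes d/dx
- 2 e^{2 x}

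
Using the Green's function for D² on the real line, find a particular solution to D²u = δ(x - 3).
\frac{|x - 3|}{2}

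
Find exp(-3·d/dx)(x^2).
x^{2} - 6 x + 9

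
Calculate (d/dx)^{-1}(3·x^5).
\frac{x^{6}}{2}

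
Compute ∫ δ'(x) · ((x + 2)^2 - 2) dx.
-4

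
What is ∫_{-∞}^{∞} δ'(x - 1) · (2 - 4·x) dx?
4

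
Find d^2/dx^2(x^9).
72 x^{7}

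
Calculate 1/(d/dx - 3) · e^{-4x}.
- \frac{e^{- 4 x}}{7}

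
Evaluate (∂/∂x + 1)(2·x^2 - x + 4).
2 x^{2} + 3 x + 3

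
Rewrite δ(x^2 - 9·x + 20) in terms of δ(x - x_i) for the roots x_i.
\frac{\delta(x - 4) + \delta(x - 5)}{1}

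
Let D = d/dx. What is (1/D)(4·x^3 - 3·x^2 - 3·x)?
x^{4} - x^{3} - \frac{3 x^{2}}{2}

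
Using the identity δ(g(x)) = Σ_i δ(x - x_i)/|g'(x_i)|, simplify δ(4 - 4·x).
\frac{\delta(x - 1)}{4}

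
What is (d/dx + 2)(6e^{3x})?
30 e^{3 x}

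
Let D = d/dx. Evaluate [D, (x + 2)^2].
2 x + 4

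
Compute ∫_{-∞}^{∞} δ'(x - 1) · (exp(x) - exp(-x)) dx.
- 2 \cosh{\left(1 \right)}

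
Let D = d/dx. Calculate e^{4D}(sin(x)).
\sin{\left(x + 4 \right)}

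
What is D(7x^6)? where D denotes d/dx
42 x^{5}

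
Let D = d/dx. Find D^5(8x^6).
5760 x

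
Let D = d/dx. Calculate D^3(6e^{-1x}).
- 6 e^{- x}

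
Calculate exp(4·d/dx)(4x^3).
4 x^{3} + 48 x^{2} + 192 x + 256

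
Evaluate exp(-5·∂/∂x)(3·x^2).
3 x^{2} - 30 x + 75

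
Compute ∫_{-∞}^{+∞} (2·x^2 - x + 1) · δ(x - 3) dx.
16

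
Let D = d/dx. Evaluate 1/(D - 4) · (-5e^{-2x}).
\frac{5 e^{- 2 x}}{6}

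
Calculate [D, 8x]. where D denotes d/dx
8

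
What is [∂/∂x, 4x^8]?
32 x^{7}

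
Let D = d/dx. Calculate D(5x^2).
10 x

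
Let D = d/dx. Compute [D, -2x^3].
- 6 x^{2}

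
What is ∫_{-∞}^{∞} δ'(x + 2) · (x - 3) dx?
-1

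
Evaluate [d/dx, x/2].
\frac{1}{2}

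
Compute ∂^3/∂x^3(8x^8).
2688 x^{5}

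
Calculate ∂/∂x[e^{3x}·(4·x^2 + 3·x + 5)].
\left(12 x^{2} + 17 x + 18\right) e^{3 x}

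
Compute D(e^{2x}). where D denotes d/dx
2 e^{2 x}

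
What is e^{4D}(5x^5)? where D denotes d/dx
5 x^{5} + 100 x^{4} + 800 x^{3} + 3200 x^{2} + 6400 x + 5120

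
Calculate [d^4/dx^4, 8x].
32\frac{d^{3}}{dx^{3}}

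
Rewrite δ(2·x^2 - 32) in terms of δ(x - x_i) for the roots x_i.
\frac{\delta(x - 4) + \delta(x + 4)}{16}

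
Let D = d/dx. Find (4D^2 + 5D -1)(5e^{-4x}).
215 e^{- 4 x}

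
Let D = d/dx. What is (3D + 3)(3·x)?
9 x + 9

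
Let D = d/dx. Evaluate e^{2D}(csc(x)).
\csc{\left(x + 2 \right)}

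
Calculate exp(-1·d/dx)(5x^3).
5 x^{3} - 15 x^{2} + 15 x - 5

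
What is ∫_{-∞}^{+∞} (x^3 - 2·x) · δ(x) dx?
0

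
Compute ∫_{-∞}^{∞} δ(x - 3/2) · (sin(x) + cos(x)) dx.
\sqrt{2} \sin{\left(\frac{\pi}{4} + \frac{3}{2} \right)}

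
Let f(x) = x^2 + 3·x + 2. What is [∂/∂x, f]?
2 x + 3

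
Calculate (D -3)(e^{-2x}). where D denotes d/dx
- 5 e^{- 2 x}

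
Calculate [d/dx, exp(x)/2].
\frac{e^{x}}{2}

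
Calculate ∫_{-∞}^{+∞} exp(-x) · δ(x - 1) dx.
e^{-1}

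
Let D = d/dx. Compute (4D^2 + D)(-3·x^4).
12 x^{2} \left(- x - 12\right)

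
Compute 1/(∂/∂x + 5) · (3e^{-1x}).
\frac{3 e^{- x}}{4}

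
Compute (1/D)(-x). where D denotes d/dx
- \frac{x^{2}}{2}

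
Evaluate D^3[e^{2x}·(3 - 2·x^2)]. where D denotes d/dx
16 x \left(- x - 3\right) e^{2 x}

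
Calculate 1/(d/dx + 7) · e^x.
\frac{e^{x}}{8}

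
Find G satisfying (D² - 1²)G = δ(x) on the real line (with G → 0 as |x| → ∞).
-\frac{e^{-|x|}}{2}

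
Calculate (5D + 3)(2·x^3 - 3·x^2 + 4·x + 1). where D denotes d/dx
6 x^{3} + 21 x^{2} - 18 x + 23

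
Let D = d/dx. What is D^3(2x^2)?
0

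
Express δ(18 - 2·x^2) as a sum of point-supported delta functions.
\frac{\delta(x - 3) + \delta(x + 3)}{12}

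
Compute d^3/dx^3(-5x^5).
- 300 x^{2}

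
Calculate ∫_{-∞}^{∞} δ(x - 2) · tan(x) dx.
\tan{\left(2 \right)}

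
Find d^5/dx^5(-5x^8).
- 33600 x^{3}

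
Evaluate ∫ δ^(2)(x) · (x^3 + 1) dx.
0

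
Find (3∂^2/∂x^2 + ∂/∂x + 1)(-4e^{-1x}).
- 12 e^{- x}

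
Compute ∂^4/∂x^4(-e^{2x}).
- 16 e^{2 x}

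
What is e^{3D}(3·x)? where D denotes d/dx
3 x + 9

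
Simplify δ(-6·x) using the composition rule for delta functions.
\frac{\delta(x)}{6}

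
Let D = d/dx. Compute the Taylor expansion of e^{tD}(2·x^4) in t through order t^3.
2 x \left(4 t^{3} + 6 t^{2} x + 4 t x^{2} + x^{3}\right)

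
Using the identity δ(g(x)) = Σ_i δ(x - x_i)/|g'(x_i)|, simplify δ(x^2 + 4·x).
\frac{\delta(x + 4) + \delta(x)}{4}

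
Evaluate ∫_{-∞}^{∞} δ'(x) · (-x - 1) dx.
1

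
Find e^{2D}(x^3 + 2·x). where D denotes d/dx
x^{3} + 6 x^{2} + 14 x + 12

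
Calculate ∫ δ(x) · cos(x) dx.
1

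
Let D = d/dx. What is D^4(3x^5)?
360 x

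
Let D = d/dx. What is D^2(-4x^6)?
- 120 x^{4}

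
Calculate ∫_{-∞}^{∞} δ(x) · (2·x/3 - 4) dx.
-4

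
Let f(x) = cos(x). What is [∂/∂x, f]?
- \sin{\left(x \right)}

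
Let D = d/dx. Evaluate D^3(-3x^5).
- 180 x^{2}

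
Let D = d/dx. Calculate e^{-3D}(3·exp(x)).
3 e^{x - 3}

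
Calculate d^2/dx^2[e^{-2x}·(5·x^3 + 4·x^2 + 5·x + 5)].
2 \left(10 x^{3} - 22 x^{2} + 9 x + 4\right) e^{- 2 x}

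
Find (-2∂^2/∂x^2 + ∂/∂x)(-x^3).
3 x \left(4 - x\right)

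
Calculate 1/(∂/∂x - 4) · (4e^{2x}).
- 2 e^{2 x}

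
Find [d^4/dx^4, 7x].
28\frac{d^{3}}{dx^{3}}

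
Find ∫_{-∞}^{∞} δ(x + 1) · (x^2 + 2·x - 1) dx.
-2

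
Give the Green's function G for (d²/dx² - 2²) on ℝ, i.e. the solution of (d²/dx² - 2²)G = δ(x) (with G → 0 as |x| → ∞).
-\frac{e^{-2|x|}}{4}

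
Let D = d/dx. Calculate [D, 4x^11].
44 x^{10}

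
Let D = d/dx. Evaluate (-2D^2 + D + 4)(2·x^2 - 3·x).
8 x^{2} - 8 x - 11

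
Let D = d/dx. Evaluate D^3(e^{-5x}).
- 125 e^{- 5 x}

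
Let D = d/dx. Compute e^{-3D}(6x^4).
6 x^{4} - 72 x^{3} + 324 x^{2} - 648 x + 486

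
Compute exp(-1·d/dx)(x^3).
x^{3} - 3 x^{2} + 3 x - 1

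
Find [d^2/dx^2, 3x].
6\frac{d}{dx}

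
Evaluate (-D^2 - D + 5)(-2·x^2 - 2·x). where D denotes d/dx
- 10 x^{2} - 6 x + 6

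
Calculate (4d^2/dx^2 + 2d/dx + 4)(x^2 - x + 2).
4 x^{2} + 14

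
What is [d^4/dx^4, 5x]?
20\frac{d^{3}}{dx^{3}}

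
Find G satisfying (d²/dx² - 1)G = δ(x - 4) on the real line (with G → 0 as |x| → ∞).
-\frac{e^{-|x - 4|}}{2}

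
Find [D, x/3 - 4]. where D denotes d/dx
\frac{1}{3}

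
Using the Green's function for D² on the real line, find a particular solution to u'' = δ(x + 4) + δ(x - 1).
\frac{|x + 4|}{2} + \frac{|x - 1|}{2}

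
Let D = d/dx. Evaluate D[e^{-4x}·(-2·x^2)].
4 x \left(2 x - 1\right) e^{- 4 x}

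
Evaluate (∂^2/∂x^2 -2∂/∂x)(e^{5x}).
15 e^{5 x}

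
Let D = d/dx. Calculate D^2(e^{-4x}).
16 e^{- 4 x}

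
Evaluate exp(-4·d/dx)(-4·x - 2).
14 - 4 x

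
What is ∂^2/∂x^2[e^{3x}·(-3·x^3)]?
- 9 x \left(3 x^{2} + 6 x + 2\right) e^{3 x}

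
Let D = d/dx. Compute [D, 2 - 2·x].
-2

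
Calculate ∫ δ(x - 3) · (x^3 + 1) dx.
28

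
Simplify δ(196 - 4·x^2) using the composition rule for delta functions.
\frac{\delta(x - 7) + \delta(x + 7)}{56}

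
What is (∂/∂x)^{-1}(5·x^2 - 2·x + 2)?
\frac{5 x^{3}}{3} - x^{2} + 2 x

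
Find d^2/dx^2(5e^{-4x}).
80 e^{- 4 x}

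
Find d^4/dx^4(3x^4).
72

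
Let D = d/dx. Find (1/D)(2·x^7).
\frac{x^{8}}{4}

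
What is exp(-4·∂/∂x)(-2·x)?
8 - 2 x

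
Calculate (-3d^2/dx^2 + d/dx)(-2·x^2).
12 - 4 x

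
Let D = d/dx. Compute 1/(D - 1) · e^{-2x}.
- \frac{e^{- 2 x}}{3}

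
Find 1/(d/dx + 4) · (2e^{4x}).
\frac{e^{4 x}}{4}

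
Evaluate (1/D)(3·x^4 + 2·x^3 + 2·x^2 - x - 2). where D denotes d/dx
\frac{3 x^{5}}{5} + \frac{x^{4}}{2} + \frac{2 x^{3}}{3} - \frac{x^{2}}{2} - 2 x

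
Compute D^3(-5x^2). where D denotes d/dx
0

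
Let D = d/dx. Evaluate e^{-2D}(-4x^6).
- 4 x^{6} + 48 x^{5} - 240 x^{4} + 640 x^{3} - 960 x^{2} + 768 x - 256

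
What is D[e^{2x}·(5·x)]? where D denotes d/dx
\left(10 x + 5\right) e^{2 x}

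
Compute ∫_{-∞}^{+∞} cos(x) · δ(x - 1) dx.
\cos{\left(1 \right)}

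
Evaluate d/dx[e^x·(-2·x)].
2 \left(- x - 1\right) e^{x}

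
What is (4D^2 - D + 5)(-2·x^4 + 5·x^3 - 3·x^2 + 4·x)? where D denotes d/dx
- 10 x^{4} + 33 x^{3} - 126 x^{2} + 146 x - 28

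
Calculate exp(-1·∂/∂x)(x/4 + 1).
\frac{x}{4} + \frac{3}{4}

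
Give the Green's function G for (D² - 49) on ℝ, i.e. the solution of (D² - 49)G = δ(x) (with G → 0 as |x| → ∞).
-\frac{e^{-7|x|}}{14}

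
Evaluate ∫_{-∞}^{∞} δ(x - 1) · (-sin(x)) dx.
- \sin{\left(1 \right)}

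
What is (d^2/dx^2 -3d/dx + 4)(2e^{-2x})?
28 e^{- 2 x}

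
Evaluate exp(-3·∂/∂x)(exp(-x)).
e^{3 - x}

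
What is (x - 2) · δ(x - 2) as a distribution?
0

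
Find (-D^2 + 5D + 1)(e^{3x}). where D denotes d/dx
7 e^{3 x}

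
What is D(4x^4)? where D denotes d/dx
16 x^{3}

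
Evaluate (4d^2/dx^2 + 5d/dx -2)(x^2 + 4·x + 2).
- 2 x^{2} + 2 x + 24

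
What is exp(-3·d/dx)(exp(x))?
e^{x - 3}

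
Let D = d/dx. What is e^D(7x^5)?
7 x^{5} + 35 x^{4} + 70 x^{3} + 70 x^{2} + 35 x + 7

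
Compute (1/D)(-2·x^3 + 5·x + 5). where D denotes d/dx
- \frac{x^{4}}{2} + \frac{5 x^{2}}{2} + 5 x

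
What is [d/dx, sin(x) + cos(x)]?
- \sin{\left(x \right)} + \cos{\left(x \right)}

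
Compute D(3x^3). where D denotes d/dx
9 x^{2}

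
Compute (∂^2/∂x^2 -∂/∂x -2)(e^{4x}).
10 e^{4 x}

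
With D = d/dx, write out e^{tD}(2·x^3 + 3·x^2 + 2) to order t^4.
2 t^{3} + t^{2} \left(6 x + 3\right) + 6 t x \left(x + 1\right) + 2 x^{3} + 3 x^{2} + 2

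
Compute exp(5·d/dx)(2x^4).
2 x^{4} + 40 x^{3} + 300 x^{2} + 1000 x + 1250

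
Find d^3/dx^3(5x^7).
1050 x^{4}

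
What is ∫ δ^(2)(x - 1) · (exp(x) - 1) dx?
e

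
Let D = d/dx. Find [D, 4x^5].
20 x^{4}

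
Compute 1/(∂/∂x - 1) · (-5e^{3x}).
- \frac{5 e^{3 x}}{2}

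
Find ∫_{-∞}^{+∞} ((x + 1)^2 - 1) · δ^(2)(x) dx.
2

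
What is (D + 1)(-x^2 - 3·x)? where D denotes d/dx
- x^{2} - 5 x - 3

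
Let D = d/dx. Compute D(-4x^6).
- 24 x^{5}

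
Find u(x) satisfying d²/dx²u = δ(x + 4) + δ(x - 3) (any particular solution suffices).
\frac{|x + 4|}{2} + \frac{|x - 3|}{2}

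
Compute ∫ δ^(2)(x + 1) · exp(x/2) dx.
\frac{1}{4 e^{\frac{1}{2}}}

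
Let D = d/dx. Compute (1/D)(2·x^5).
\frac{x^{6}}{3}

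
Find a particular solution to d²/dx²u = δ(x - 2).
\frac{|x - 2|}{2}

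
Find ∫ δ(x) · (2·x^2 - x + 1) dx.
1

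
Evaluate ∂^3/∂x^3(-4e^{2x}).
- 32 e^{2 x}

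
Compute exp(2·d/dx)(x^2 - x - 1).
x^{2} + 3 x + 1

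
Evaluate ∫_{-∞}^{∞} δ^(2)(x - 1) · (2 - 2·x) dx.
0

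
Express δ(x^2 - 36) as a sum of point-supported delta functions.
\frac{\delta(x - 6) + \delta(x + 6)}{12}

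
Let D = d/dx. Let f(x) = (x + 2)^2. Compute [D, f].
2 x + 4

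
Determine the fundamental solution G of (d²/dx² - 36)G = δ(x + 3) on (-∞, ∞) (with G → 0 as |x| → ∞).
-\frac{e^{-6|x + 3|}}{12}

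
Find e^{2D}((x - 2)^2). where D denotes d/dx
x^{2}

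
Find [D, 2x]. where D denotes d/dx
2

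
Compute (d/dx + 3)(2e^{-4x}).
- 2 e^{- 4 x}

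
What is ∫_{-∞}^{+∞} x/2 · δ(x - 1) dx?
\frac{1}{2}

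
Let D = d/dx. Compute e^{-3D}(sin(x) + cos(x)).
\sqrt{2} \cos{\left(- x + \frac{\pi}{4} + 3 \right)}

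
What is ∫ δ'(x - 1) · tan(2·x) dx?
- \frac{2}{\cos^{2}{\left(2 \right)}}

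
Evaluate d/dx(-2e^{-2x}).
4 e^{- 2 x}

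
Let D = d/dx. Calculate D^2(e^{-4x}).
16 e^{- 4 x}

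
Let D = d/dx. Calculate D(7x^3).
21 x^{2}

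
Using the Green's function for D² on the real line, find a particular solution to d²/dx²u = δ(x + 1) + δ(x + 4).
\frac{|x + 1|}{2} + \frac{|x + 4|}{2}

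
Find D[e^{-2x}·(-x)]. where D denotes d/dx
\left(2 x - 1\right) e^{- 2 x}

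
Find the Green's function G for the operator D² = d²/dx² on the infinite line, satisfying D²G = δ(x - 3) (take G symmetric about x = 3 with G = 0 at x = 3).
\frac{|x - 3|}{2}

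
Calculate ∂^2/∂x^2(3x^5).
60 x^{3}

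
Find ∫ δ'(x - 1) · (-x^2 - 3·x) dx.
5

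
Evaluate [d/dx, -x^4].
- 4 x^{3}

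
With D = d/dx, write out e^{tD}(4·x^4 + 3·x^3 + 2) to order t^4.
4 t^{4} + t^{3} \left(16 x + 3\right) + 3 t^{2} x \left(8 x + 3\right) + t x^{2} \left(16 x + 9\right) + 4 x^{4} + 3 x^{3} + 2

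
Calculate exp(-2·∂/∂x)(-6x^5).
- 6 x^{5} + 60 x^{4} - 240 x^{3} + 480 x^{2} - 480 x + 192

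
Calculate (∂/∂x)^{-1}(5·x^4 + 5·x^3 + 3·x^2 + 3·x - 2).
x^{5} + \frac{5 x^{4}}{4} + x^{3} + \frac{3 x^{2}}{2} - 2 x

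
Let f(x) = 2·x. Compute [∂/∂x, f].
2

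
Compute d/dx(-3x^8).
- 24 x^{7}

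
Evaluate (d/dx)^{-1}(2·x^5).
\frac{x^{6}}{3}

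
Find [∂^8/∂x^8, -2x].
-16\frac{d^{7}}{dx^{7}}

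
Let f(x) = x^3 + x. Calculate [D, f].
3 x^{2} + 1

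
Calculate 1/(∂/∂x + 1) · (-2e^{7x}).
- \frac{e^{7 x}}{4}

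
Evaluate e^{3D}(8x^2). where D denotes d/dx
8 x^{2} + 48 x + 72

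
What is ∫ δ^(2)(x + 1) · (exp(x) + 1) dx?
e^{-1}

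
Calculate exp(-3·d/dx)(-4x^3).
- 4 x^{3} + 36 x^{2} - 108 x + 108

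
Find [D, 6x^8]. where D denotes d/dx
48 x^{7}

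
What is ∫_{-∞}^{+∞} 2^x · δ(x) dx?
1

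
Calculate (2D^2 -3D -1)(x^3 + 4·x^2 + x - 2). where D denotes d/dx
- x^{3} - 13 x^{2} - 13 x + 15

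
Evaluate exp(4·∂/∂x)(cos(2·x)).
\cos{\left(2 x + 8 \right)}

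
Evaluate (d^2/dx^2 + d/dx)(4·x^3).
12 x \left(x + 2\right)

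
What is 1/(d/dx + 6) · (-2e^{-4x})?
- e^{- 4 x}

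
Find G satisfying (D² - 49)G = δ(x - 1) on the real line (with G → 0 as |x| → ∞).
-\frac{e^{-7|x - 1|}}{14}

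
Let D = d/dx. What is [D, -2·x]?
-2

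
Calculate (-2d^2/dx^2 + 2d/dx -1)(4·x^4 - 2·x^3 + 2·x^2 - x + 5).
- 4 x^{4} + 34 x^{3} - 110 x^{2} + 33 x - 15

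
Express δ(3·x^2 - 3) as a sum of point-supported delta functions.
\frac{\delta(x - 1) + \delta(x + 1)}{6}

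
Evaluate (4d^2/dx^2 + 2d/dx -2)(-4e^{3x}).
- 160 e^{3 x}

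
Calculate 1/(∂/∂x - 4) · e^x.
- \frac{e^{x}}{3}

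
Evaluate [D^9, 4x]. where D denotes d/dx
36D^{8}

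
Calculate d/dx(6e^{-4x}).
- 24 e^{- 4 x}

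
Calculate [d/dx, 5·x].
5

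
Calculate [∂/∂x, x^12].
12 x^{11}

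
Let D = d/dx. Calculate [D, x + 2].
1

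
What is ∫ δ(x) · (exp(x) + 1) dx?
2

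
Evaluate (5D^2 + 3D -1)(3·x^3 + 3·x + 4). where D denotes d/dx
- 3 x^{3} + 27 x^{2} + 87 x + 5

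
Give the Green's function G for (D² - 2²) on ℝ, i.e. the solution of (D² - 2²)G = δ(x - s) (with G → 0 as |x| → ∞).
-\frac{e^{-2|x-s|}}{4}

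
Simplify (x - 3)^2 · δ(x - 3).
0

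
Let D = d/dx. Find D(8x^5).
40 x^{4}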